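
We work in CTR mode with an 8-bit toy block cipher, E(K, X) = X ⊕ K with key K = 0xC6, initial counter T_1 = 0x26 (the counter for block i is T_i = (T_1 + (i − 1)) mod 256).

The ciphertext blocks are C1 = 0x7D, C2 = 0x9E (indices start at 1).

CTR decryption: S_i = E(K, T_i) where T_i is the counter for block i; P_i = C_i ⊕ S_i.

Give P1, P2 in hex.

P1 = 0x9D, P2 = 0x7F

P1: T = 0x26, S = E(K, T) = 0xE0; 0x7D ⊕ 0xE0 = 0x9D.
P2: T = 0x27, S = E(K, T) = 0xE1; 0x9E ⊕ 0xE1 = 0x7F.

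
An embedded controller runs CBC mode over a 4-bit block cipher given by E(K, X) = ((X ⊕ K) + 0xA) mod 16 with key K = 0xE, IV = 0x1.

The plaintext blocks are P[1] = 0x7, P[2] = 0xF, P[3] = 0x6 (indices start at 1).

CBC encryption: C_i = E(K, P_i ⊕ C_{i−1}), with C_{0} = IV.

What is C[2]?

C[1]: P[1] ⊕ 0x1 = 0x6; E(K, 0x6) = 0x2.
C[2]: P[2] ⊕ 0x2 = 0xD; E(K, 0xD) = 0xD.

C[2] = 0xD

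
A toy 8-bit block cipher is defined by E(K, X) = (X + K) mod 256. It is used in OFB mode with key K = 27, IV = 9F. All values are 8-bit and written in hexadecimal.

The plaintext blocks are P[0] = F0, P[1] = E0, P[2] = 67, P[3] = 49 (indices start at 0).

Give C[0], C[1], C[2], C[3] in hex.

C[0] = 36, C[1] = 0D, C[2] = 73, C[3] = 72

OFB encryption: S_i = E(K, S_{i−1}) with S_{−1} = IV; C_i = P_i ⊕ S_i.
C[0]: S = E(K, 9F) = C6; F0 ⊕ C6 = 36.
C[1]: S = E(K, C6) = ED; E0 ⊕ ED = 0D.
C[2]: S = E(K, ED) = 14; 67 ⊕ 14 = 73.
C[3]: S = E(K, 14) = 3B; 49 ⊕ 3B = 72.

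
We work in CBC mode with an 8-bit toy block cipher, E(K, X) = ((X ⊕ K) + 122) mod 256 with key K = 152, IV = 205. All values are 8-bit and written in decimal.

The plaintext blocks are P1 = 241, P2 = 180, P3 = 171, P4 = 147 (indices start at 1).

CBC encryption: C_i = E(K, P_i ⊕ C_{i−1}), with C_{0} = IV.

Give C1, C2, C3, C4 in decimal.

C1: P1 ⊕ 205 = 60; E(K, 60) = 30.
C2: P2 ⊕ 30 = 170; E(K, 170) = 172.
C3: P3 ⊕ 172 = 7; E(K, 7) = 25.
C4: P4 ⊕ 25 = 138; E(K, 138) = 140.

C1 = 30, C2 = 172, C3 = 25, C4 = 140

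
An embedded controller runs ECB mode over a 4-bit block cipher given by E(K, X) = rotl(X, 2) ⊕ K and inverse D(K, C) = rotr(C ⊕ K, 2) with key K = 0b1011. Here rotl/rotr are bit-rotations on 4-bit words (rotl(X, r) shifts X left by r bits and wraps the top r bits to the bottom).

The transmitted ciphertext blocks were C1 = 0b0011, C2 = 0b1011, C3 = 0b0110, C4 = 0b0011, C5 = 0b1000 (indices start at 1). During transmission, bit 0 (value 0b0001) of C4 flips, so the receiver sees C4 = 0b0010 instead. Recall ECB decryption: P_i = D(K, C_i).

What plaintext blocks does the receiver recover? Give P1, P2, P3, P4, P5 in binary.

P1 = 0b0010, P2 = 0b0000, P3 = 0b0111, P4 = 0b0110, P5 = 0b1100

Only C4 changed, to 0b0010. In ECB, a change in C_i affects only P_i. Decrypting the received ciphertext:
P1: D(K, 0b0011) = 0b0010.
P2: D(K, 0b1011) = 0b0000.
P3: D(K, 0b0110) = 0b0111.
P4: D(K, 0b0010) = 0b0110.
P5: D(K, 0b1000) = 0b1100.
Blocks that differ from the original plaintext: P4.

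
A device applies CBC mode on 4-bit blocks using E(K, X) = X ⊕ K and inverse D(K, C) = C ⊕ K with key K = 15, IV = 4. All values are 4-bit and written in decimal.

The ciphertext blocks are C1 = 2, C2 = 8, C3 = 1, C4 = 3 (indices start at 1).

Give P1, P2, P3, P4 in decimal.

P1 = 9, P2 = 5, P3 = 6, P4 = 13

CBC decryption: P_i = D(K, C_i) ⊕ C_{i−1}, with C_{0} = IV.
P1: D(K, 2) = 13; 13 ⊕ 4 = 9.
P2: D(K, 8) = 7; 7 ⊕ 2 = 5.
P3: D(K, 1) = 14; 14 ⊕ 8 = 6.
P4: D(K, 3) = 12; 12 ⊕ 1 = 13.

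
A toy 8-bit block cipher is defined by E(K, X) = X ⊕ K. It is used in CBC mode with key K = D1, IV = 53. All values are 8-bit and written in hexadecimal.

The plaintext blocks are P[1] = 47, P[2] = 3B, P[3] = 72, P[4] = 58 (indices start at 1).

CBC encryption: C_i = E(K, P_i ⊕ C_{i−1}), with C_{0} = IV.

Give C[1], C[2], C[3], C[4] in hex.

C[1]: P[1] ⊕ 53 = 14; E(K, 14) = C5.
C[2]: P[2] ⊕ C5 = FE; E(K, FE) = 2F.
C[3]: P[3] ⊕ 2F = 5D; E(K, 5D) = 8C.
C[4]: P[4] ⊕ 8C = D4; E(K, D4) = 05.

C[1] = C5, C[2] = 2F, C[3] = 8C, C[4] = 05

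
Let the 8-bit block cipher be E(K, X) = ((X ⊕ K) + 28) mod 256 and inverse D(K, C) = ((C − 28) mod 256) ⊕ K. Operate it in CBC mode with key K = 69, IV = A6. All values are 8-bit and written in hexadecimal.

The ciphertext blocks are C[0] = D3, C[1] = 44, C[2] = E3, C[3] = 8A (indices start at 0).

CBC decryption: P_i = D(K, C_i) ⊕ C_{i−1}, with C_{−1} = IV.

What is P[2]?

P[2] = 96

P[2]: D(K, E3) = D2; D2 ⊕ 44 = 96.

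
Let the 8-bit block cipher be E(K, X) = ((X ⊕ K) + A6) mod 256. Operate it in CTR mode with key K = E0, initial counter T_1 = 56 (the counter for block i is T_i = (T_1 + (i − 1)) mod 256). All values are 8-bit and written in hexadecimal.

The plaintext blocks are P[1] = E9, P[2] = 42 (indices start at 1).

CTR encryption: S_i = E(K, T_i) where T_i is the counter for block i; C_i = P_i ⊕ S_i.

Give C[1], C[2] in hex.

C[1] = B5, C[2] = 1F

C[1]: T = 56, S = E(K, T) = 5C; E9 ⊕ 5C = B5.
C[2]: T = 57, S = E(K, T) = 5D; 42 ⊕ 5D = 1F.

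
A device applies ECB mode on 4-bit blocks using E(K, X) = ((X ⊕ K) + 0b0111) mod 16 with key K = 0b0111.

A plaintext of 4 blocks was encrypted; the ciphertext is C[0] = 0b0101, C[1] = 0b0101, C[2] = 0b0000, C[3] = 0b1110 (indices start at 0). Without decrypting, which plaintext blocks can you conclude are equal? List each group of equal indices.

ECB encrypts each block independently with the same key, so equal ciphertext blocks imply equal plaintext blocks.
C[0] = C[1] = 0b0101, so P[0] = P[1].

P[0] = P[1]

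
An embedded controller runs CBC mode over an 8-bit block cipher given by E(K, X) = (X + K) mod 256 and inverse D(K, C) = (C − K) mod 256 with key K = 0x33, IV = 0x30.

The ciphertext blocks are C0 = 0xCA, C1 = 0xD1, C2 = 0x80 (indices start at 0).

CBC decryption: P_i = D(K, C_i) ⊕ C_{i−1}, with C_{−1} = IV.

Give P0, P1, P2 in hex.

P0: D(K, 0xCA) = 0x97; 0x97 ⊕ 0x30 = 0xA7.
P1: D(K, 0xD1) = 0x9E; 0x9E ⊕ 0xCA = 0x54.
P2: D(K, 0x80) = 0x4D; 0x4D ⊕ 0xD1 = 0x9C.

P0 = 0xA7, P1 = 0x54, P2 = 0x9C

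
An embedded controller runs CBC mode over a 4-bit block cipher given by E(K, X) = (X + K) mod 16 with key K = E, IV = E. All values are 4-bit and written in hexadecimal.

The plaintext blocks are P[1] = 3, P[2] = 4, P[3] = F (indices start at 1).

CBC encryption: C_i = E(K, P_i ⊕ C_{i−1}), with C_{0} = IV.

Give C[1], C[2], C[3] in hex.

C[1] = B, C[2] = D, C[3] = 0

C[1]: P[1] ⊕ E = D; E(K, D) = B.
C[2]: P[2] ⊕ B = F; E(K, F) = D.
C[3]: P[3] ⊕ D = 2; E(K, 2) = 0.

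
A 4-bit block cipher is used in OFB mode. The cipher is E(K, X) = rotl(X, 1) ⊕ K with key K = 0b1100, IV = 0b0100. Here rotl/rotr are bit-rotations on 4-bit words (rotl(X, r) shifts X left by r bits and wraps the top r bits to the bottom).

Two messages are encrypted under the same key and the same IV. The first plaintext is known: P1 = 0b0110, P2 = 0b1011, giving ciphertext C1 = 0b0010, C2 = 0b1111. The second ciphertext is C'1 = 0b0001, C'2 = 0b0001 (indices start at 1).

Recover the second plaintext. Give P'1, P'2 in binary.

In OFB with a reused IV, both messages share the same keystream S_i, so C_i ⊕ C'_i = P_i ⊕ P'_i and thus P'_i = P_i ⊕ C_i ⊕ C'_i.
P'1: 0b0110 ⊕ 0b0010 ⊕ 0b0001 = 0b0101.
P'2: 0b1011 ⊕ 0b1111 ⊕ 0b0001 = 0b0101.

P'1 = 0b0101, P'2 = 0b0101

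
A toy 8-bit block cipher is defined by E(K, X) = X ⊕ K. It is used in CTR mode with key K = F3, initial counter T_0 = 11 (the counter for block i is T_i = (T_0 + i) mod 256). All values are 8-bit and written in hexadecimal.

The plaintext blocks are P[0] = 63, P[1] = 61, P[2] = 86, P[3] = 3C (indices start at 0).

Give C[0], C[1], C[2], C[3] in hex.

CTR encryption: S_i = E(K, T_i) where T_i is the counter for block i; C_i = P_i ⊕ S_i.
C[0]: T = 11, S = E(K, T) = E2; 63 ⊕ E2 = 81.
C[1]: T = 12, S = E(K, T) = E1; 61 ⊕ E1 = 80.
C[2]: T = 13, S = E(K, T) = E0; 86 ⊕ E0 = 66.
C[3]: T = 14, S = E(K, T) = E7; 3C ⊕ E7 = DB.

C[0] = 81, C[1] = 80, C[2] = 66, C[3] = DB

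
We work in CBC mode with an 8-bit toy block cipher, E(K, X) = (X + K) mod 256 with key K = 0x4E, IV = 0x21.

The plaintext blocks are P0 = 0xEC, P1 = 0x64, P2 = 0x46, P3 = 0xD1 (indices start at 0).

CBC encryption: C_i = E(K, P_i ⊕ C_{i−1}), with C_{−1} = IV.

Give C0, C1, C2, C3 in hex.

C0: P0 ⊕ 0x21 = 0xCD; E(K, 0xCD) = 0x1B.
C1: P1 ⊕ 0x1B = 0x7F; E(K, 0x7F) = 0xCD.
C2: P2 ⊕ 0xCD = 0x8B; E(K, 0x8B) = 0xD9.
C3: P3 ⊕ 0xD9 = 0x08; E(K, 0x08) = 0x56.

C0 = 0x1B, C1 = 0xCD, C2 = 0xD9, C3 = 0x56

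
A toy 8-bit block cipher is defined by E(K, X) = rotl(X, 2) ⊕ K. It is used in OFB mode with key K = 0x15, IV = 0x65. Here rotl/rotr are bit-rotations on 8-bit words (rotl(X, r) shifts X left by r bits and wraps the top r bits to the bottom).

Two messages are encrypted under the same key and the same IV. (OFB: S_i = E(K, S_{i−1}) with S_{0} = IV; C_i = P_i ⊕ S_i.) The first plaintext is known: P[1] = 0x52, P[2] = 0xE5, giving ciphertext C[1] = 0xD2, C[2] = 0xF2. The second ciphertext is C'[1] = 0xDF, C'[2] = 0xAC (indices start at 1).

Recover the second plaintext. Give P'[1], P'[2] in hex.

P'[1] = 0x5F, P'[2] = 0xBB

In OFB with a reused IV, both messages share the same keystream S_i, so C_i ⊕ C'_i = P_i ⊕ P'_i and thus P'_i = P_i ⊕ C_i ⊕ C'_i.
P'[1]: 0x52 ⊕ 0xD2 ⊕ 0xDF = 0x5F.
P'[2]: 0xE5 ⊕ 0xF2 ⊕ 0xAC = 0xBB.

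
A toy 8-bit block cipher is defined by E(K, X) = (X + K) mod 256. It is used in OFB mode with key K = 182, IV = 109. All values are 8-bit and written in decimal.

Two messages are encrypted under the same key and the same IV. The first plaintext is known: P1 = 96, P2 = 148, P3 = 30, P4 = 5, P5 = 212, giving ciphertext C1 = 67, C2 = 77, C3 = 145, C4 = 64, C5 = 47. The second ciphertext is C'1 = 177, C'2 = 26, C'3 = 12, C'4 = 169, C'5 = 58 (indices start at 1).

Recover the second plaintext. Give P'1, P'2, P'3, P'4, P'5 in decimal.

P'1 = 146, P'2 = 195, P'3 = 131, P'4 = 236, P'5 = 193

In OFB with a reused IV, both messages share the same keystream S_i, so C_i ⊕ C'_i = P_i ⊕ P'_i and thus P'_i = P_i ⊕ C_i ⊕ C'_i.
P'1: 96 ⊕ 67 ⊕ 177 = 146.
P'2: 148 ⊕ 77 ⊕ 26 = 195.
P'3: 30 ⊕ 145 ⊕ 12 = 131.
P'4: 5 ⊕ 64 ⊕ 169 = 236.
P'5: 212 ⊕ 47 ⊕ 58 = 193.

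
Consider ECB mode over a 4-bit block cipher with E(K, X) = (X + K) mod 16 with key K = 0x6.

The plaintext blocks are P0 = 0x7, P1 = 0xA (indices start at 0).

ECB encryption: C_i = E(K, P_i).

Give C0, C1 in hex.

C0 = 0xD, C1 = 0x0

C0: E(K, 0x7) = 0xD.
C1: E(K, 0xA) = 0x0.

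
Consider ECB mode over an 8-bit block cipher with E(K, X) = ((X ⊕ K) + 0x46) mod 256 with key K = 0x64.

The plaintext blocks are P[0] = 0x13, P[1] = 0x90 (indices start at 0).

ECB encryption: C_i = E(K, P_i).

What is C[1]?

C[1] = 0x3A

C[1]: E(K, 0x90) = 0x3A.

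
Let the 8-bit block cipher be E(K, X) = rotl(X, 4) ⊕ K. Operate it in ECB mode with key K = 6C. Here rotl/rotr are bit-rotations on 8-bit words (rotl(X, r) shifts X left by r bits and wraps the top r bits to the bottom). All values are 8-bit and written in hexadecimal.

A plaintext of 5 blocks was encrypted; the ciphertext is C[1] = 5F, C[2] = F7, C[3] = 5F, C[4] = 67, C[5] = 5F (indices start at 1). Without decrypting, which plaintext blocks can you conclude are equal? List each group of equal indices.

ECB encrypts each block independently with the same key, so equal ciphertext blocks imply equal plaintext blocks.
C[1] = C[3] = C[5] = 5F, so P[1] = P[3] = P[5].

P[1] = P[3] = P[5]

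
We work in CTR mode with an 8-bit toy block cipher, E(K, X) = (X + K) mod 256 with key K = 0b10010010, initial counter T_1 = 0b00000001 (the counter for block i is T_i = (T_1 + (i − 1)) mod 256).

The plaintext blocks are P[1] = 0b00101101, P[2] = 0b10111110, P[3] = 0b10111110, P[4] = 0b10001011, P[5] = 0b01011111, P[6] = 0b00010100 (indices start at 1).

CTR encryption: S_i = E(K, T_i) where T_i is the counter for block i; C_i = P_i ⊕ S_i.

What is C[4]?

C[1]: T = 0b00000001, S = E(K, T) = 0b10010011; 0b00101101 ⊕ 0b10010011 = 0b10111110.
C[2]: T = 0b00000010, S = E(K, T) = 0b10010100; 0b10111110 ⊕ 0b10010100 = 0b00101010.
C[3]: T = 0b00000011, S = E(K, T) = 0b10010101; 0b10111110 ⊕ 0b10010101 = 0b00101011.
C[4]: T = 0b00000100, S = E(K, T) = 0b10010110; 0b10001011 ⊕ 0b10010110 = 0b00011101.

C[4] = 0b00011101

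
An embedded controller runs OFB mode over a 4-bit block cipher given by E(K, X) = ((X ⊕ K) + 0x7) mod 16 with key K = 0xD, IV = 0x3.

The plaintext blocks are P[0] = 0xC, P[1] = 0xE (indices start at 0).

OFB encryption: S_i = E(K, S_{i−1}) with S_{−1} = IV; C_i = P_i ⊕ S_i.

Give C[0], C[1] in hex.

C[0]: S = E(K, 0x3) = 0x5; 0xC ⊕ 0x5 = 0x9.
C[1]: S = E(K, 0x5) = 0xF; 0xE ⊕ 0xF = 0x1.

C[0] = 0x9, C[1] = 0x1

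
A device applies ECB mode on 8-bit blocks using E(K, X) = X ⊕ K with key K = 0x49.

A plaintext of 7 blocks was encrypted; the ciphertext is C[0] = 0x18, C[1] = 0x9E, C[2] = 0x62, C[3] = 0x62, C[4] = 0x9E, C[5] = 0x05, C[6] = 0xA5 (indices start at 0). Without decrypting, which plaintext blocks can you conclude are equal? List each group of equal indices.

ECB encrypts each block independently with the same key, so equal ciphertext blocks imply equal plaintext blocks.
C[1] = C[4] = 0x9E, so P[1] = P[4].
C[2] = C[3] = 0x62, so P[2] = P[3].

P[1] = P[4]; P[2] = P[3]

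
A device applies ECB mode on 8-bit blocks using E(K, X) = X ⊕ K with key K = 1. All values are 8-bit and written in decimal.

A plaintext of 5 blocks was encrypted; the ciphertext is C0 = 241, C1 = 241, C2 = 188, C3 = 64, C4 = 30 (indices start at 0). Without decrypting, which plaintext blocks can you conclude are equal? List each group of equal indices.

ECB encrypts each block independently with the same key, so equal ciphertext blocks imply equal plaintext blocks.
C0 = C1 = 241, so P0 = P1.

P0 = P1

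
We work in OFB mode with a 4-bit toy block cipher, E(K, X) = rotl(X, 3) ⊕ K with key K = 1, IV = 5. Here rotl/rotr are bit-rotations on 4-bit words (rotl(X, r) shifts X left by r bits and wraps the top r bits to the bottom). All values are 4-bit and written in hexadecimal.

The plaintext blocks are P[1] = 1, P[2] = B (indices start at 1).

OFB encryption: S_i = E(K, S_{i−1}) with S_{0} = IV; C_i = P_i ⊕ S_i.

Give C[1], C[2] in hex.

C[1]: S = E(K, 5) = B; 1 ⊕ B = A.
C[2]: S = E(K, B) = C; B ⊕ C = 7.

C[1] = A, C[2] = 7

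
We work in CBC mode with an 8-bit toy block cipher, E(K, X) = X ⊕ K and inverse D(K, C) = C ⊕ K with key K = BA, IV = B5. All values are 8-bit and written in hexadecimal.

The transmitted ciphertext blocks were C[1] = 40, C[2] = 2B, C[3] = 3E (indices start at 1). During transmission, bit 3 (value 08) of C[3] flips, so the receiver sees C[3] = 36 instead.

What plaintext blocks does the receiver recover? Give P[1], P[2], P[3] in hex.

P[1] = 4F, P[2] = D1, P[3] = A7

CBC decryption: P_i = D(K, C_i) ⊕ C_{i−1}, with C_{0} = IV.
Only C[3] changed, to 36. In CBC, a change in C_i garbles P_i and flips the same bit in P_{i+1}. Decrypting the received ciphertext:
P[1]: D(K, 40) = FA; FA ⊕ B5 = 4F.
P[2]: D(K, 2B) = 91; 91 ⊕ 40 = D1.
P[3]: D(K, 36) = 8C; 8C ⊕ 2B = A7.
Blocks that differ from the original plaintext: P[3].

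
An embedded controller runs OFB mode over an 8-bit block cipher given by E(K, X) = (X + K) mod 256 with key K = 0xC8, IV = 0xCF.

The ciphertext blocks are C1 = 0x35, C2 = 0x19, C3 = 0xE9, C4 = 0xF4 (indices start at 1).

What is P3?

OFB decryption: S_i = E(K, S_{i−1}) with S_{0} = IV; P_i = C_i ⊕ S_i.
P1: S = E(K, 0xCF) = 0x97; 0x35 ⊕ 0x97 = 0xA2.
P2: S = E(K, 0x97) = 0x5F; 0x19 ⊕ 0x5F = 0x46.
P3: S = E(K, 0x5F) = 0x27; 0xE9 ⊕ 0x27 = 0xCE.

P3 = 0xCE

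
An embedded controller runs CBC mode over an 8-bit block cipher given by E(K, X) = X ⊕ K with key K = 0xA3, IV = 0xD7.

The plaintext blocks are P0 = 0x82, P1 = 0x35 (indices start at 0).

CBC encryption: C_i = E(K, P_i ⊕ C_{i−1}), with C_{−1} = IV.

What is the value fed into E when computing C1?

0xC3

C0: P0 ⊕ 0xD7 = 0x55; E(K, 0x55) = 0xF6.
C1: P1 ⊕ 0xF6 = 0xC3; E(K, 0xC3) = 0x60.
So the input to E for block 1 is 0xC3.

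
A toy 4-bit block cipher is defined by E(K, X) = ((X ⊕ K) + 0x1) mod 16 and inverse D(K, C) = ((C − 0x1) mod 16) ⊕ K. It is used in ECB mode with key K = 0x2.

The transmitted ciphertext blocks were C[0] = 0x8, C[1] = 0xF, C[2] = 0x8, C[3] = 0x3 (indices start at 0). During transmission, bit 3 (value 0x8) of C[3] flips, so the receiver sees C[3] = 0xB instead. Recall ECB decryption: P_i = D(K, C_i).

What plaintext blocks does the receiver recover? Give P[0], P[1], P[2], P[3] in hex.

P[0] = 0x5, P[1] = 0xC, P[2] = 0x5, P[3] = 0x8

Only C[3] changed, to 0xB. In ECB, a change in C_i affects only P_i. Decrypting the received ciphertext:
P[0]: D(K, 0x8) = 0x5.
P[1]: D(K, 0xF) = 0xC.
P[2]: D(K, 0x8) = 0x5.
P[3]: D(K, 0xB) = 0x8.
Blocks that differ from the original plaintext: P[3].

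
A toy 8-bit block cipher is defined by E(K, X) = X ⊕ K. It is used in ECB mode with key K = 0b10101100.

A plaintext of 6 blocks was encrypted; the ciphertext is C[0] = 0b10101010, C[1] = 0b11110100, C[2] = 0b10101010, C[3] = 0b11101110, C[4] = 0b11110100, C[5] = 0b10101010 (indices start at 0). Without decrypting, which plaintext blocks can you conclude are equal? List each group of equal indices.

P[0] = P[2] = P[5]; P[1] = P[4]

ECB encrypts each block independently with the same key, so equal ciphertext blocks imply equal plaintext blocks.
C[0] = C[2] = C[5] = 0b10101010, so P[0] = P[2] = P[5].
C[1] = C[4] = 0b11110100, so P[1] = P[4].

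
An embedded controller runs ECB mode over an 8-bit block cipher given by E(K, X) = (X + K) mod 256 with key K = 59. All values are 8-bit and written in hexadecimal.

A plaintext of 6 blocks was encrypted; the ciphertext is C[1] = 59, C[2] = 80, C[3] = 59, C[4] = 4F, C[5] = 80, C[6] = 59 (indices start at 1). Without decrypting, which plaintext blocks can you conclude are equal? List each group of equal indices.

P[1] = P[3] = P[6]; P[2] = P[5]

ECB encrypts each block independently with the same key, so equal ciphertext blocks imply equal plaintext blocks.
C[1] = C[3] = C[6] = 59, so P[1] = P[3] = P[6].
C[2] = C[5] = 80, so P[2] = P[5].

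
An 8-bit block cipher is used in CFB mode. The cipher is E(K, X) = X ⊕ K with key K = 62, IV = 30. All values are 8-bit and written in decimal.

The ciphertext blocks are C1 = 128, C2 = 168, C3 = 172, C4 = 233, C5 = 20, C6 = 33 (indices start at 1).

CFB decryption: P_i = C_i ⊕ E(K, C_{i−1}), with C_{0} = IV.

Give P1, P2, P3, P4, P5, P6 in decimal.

P1: E(K, 30) = 32; 128 ⊕ 32 = 160.
P2: E(K, 128) = 190; 168 ⊕ 190 = 22.
P3: E(K, 168) = 150; 172 ⊕ 150 = 58.
P4: E(K, 172) = 146; 233 ⊕ 146 = 123.
P5: E(K, 233) = 215; 20 ⊕ 215 = 195.
P6: E(K, 20) = 42; 33 ⊕ 42 = 11.

P1 = 160, P2 = 22, P3 = 58, P4 = 123, P5 = 195, P6 = 11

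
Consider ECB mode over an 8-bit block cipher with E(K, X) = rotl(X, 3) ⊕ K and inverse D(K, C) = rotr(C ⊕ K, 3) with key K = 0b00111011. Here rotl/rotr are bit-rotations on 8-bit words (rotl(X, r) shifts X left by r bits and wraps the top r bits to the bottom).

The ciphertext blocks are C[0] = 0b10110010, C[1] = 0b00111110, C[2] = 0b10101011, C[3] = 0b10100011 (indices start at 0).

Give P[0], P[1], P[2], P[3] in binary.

P[0] = 0b00110001, P[1] = 0b10100000, P[2] = 0b00010010, P[3] = 0b00010011

ECB decryption: P_i = D(K, C_i).
P[0]: D(K, 0b10110010) = 0b00110001.
P[1]: D(K, 0b00111110) = 0b10100000.
P[2]: D(K, 0b10101011) = 0b00010010.
P[3]: D(K, 0b10100011) = 0b00010011.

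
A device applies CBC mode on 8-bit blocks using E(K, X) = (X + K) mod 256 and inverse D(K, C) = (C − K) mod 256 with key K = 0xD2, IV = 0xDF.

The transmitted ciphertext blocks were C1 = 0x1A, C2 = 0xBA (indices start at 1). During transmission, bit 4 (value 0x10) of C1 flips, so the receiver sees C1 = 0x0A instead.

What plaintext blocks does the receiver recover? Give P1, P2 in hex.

CBC decryption: P_i = D(K, C_i) ⊕ C_{i−1}, with C_{0} = IV.
Only C1 changed, to 0x0A. In CBC, a change in C_i garbles P_i and flips the same bit in P_{i+1}. Decrypting the received ciphertext:
P1: D(K, 0x0A) = 0x38; 0x38 ⊕ 0xDF = 0xE7.
P2: D(K, 0xBA) = 0xE8; 0xE8 ⊕ 0x0A = 0xE2.
Blocks that differ from the original plaintext: P1, P2.

P1 = 0xE7, P2 = 0xE2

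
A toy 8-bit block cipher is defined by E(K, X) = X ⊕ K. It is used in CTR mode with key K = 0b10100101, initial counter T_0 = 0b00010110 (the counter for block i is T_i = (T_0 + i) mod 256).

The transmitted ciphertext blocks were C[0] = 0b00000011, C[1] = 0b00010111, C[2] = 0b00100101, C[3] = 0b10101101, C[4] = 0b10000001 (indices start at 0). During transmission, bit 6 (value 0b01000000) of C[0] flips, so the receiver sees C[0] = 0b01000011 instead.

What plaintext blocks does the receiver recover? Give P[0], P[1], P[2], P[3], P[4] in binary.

P[0] = 0b11110000, P[1] = 0b10100101, P[2] = 0b10011000, P[3] = 0b00010001, P[4] = 0b00111110

CTR decryption: S_i = E(K, T_i) where T_i is the counter for block i; P_i = C_i ⊕ S_i.
Only C[0] changed, to 0b01000011. In CTR, a change in C_i flips the same bit in P_i only; the keystream is unaffected. Decrypting the received ciphertext:
P[0]: T = 0b00010110, S = E(K, T) = 0b10110011; 0b01000011 ⊕ 0b10110011 = 0b11110000.
P[1]: T = 0b00010111, S = E(K, T) = 0b10110010; 0b00010111 ⊕ 0b10110010 = 0b10100101.
P[2]: T = 0b00011000, S = E(K, T) = 0b10111101; 0b00100101 ⊕ 0b10111101 = 0b10011000.
P[3]: T = 0b00011001, S = E(K, T) = 0b10111100; 0b10101101 ⊕ 0b10111100 = 0b00010001.
P[4]: T = 0b00011010, S = E(K, T) = 0b10111111; 0b10000001 ⊕ 0b10111111 = 0b00111110.
Blocks that differ from the original plaintext: P[0].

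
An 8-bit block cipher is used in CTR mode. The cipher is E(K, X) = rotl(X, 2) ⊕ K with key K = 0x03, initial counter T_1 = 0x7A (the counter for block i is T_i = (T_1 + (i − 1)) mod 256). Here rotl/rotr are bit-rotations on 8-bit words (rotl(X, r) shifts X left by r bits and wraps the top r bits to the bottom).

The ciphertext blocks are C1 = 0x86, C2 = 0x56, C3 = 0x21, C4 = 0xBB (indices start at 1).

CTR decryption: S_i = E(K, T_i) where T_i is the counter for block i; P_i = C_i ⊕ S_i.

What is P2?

P2 = 0xB8

P2: T = 0x7B, S = E(K, T) = 0xEE; 0x56 ⊕ 0xEE = 0xB8.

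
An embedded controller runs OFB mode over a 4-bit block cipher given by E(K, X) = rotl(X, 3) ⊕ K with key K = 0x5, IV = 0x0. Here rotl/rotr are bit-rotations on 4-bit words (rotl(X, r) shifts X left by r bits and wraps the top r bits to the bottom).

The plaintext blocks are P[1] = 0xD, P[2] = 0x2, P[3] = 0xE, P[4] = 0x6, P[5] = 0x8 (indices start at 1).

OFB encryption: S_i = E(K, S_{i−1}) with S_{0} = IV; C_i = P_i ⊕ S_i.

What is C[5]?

C[1]: S = E(K, 0x0) = 0x5; 0xD ⊕ 0x5 = 0x8.
C[2]: S = E(K, 0x5) = 0xF; 0x2 ⊕ 0xF = 0xD.
C[3]: S = E(K, 0xF) = 0xA; 0xE ⊕ 0xA = 0x4.
C[4]: S = E(K, 0xA) = 0x0; 0x6 ⊕ 0x0 = 0x6.
C[5]: S = E(K, 0x0) = 0x5; 0x8 ⊕ 0x5 = 0xD.

C[5] = 0xD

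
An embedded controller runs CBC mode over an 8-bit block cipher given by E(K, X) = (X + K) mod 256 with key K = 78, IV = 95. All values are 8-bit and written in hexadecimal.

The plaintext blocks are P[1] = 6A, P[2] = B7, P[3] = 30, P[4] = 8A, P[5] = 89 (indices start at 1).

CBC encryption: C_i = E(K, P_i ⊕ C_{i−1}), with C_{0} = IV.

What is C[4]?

C[4] = 82

C[1]: P[1] ⊕ 95 = FF; E(K, FF) = 77.
C[2]: P[2] ⊕ 77 = C0; E(K, C0) = 38.
C[3]: P[3] ⊕ 38 = 08; E(K, 08) = 80.
C[4]: P[4] ⊕ 80 = 0A; E(K, 0A) = 82.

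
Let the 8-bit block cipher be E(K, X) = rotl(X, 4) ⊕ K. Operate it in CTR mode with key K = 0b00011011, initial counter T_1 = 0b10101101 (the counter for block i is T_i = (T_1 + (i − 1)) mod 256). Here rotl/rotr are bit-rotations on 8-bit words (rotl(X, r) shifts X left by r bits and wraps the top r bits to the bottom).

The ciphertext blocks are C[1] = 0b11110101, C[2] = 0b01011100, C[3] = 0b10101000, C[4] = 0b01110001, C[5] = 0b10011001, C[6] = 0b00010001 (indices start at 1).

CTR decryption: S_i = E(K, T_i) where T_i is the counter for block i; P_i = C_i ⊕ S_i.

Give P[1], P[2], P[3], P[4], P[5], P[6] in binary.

P[1]: T = 0b10101101, S = E(K, T) = 0b11000001; 0b11110101 ⊕ 0b11000001 = 0b00110100.
P[2]: T = 0b10101110, S = E(K, T) = 0b11110001; 0b01011100 ⊕ 0b11110001 = 0b10101101.
P[3]: T = 0b10101111, S = E(K, T) = 0b11100001; 0b10101000 ⊕ 0b11100001 = 0b01001001.
P[4]: T = 0b10110000, S = E(K, T) = 0b00010000; 0b01110001 ⊕ 0b00010000 = 0b01100001.
P[5]: T = 0b10110001, S = E(K, T) = 0b00000000; 0b10011001 ⊕ 0b00000000 = 0b10011001.
P[6]: T = 0b10110010, S = E(K, T) = 0b00110000; 0b00010001 ⊕ 0b00110000 = 0b00100001.

P[1] = 0b00110100, P[2] = 0b10101101, P[3] = 0b01001001, P[4] = 0b01100001, P[5] = 0b10011001, P[6] = 0b00100001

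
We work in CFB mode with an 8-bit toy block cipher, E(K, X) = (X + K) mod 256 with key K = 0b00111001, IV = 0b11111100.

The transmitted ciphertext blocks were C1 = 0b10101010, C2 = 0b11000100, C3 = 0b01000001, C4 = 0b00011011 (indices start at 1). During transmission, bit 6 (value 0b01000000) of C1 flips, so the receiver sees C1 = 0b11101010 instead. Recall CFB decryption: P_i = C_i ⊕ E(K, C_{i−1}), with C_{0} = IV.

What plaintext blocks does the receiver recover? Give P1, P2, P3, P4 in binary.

Only C1 changed, to 0b11101010. In CFB, a change in C_i flips the same bit in P_i and garbles P_{i+1}. Decrypting the received ciphertext:
P1: E(K, 0b11111100) = 0b00110101; 0b11101010 ⊕ 0b00110101 = 0b11011111.
P2: E(K, 0b11101010) = 0b00100011; 0b11000100 ⊕ 0b00100011 = 0b11100111.
P3: E(K, 0b11000100) = 0b11111101; 0b01000001 ⊕ 0b11111101 = 0b10111100.
P4: E(K, 0b01000001) = 0b01111010; 0b00011011 ⊕ 0b01111010 = 0b01100001.
Blocks that differ from the original plaintext: P1, P2.

P1 = 0b11011111, P2 = 0b11100111, P3 = 0b10111100, P4 = 0b01100001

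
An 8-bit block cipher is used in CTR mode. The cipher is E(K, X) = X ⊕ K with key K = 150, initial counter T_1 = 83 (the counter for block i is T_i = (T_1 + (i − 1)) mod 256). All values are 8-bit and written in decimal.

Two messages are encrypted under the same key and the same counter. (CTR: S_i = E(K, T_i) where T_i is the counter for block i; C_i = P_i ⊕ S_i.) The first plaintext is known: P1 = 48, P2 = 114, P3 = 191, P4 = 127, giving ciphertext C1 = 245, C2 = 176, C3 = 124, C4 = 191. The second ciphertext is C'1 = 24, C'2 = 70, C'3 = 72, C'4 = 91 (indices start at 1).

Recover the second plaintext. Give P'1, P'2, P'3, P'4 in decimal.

In CTR with a reused counter, both messages share the same keystream S_i, so C_i ⊕ C'_i = P_i ⊕ P'_i and thus P'_i = P_i ⊕ C_i ⊕ C'_i.
P'1: 48 ⊕ 245 ⊕ 24 = 221.
P'2: 114 ⊕ 176 ⊕ 70 = 132.
P'3: 191 ⊕ 124 ⊕ 72 = 139.
P'4: 127 ⊕ 191 ⊕ 91 = 155.

P'1 = 221, P'2 = 132, P'3 = 139, P'4 = 155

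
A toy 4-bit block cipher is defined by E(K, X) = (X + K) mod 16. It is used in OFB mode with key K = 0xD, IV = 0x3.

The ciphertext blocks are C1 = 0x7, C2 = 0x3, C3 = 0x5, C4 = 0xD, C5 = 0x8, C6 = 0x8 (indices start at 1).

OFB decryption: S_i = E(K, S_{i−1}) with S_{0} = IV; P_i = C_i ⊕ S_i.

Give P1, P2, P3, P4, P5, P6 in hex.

P1: S = E(K, 0x3) = 0x0; 0x7 ⊕ 0x0 = 0x7.
P2: S = E(K, 0x0) = 0xD; 0x3 ⊕ 0xD = 0xE.
P3: S = E(K, 0xD) = 0xA; 0x5 ⊕ 0xA = 0xF.
P4: S = E(K, 0xA) = 0x7; 0xD ⊕ 0x7 = 0xA.
P5: S = E(K, 0x7) = 0x4; 0x8 ⊕ 0x4 = 0xC.
P6: S = E(K, 0x4) = 0x1; 0x8 ⊕ 0x1 = 0x9.

P1 = 0x7, P2 = 0xE, P3 = 0xF, P4 = 0xA, P5 = 0xC, P6 = 0x9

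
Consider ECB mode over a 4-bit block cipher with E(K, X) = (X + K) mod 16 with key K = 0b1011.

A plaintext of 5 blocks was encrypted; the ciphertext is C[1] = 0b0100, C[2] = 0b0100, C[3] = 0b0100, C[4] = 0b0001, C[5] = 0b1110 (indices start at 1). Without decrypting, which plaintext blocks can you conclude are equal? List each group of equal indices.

ECB encrypts each block independently with the same key, so equal ciphertext blocks imply equal plaintext blocks.
C[1] = C[2] = C[3] = 0b0100, so P[1] = P[2] = P[3].

P[1] = P[2] = P[3]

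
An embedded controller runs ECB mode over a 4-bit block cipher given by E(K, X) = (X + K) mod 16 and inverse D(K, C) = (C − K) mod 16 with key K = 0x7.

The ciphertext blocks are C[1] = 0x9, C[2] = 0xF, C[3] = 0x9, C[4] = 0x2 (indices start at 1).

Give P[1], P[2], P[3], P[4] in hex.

ECB decryption: P_i = D(K, C_i).
P[1]: D(K, 0x9) = 0x2.
P[2]: D(K, 0xF) = 0x8.
P[3]: D(K, 0x9) = 0x2.
P[4]: D(K, 0x2) = 0xB.

P[1] = 0x2, P[2] = 0x8, P[3] = 0x2, P[4] = 0xB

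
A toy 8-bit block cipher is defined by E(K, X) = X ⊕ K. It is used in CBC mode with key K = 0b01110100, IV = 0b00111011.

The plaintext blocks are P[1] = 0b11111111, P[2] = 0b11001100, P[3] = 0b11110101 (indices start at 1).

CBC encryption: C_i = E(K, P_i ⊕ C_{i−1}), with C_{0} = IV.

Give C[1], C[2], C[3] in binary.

C[1] = 0b10110000, C[2] = 0b00001000, C[3] = 0b10001001

C[1]: P[1] ⊕ 0b00111011 = 0b11000100; E(K, 0b11000100) = 0b10110000.
C[2]: P[2] ⊕ 0b10110000 = 0b01111100; E(K, 0b01111100) = 0b00001000.
C[3]: P[3] ⊕ 0b00001000 = 0b11111101; E(K, 0b11111101) = 0b10001001.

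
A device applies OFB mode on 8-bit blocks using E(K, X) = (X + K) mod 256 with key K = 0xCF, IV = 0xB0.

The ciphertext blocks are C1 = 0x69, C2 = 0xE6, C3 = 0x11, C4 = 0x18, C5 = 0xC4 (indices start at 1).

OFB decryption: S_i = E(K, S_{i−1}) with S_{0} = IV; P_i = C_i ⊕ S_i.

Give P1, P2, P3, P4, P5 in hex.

P1 = 0x16, P2 = 0xA8, P3 = 0x0C, P4 = 0xF4, P5 = 0x7F

P1: S = E(K, 0xB0) = 0x7F; 0x69 ⊕ 0x7F = 0x16.
P2: S = E(K, 0x7F) = 0x4E; 0xE6 ⊕ 0x4E = 0xA8.
P3: S = E(K, 0x4E) = 0x1D; 0x11 ⊕ 0x1D = 0x0C.
P4: S = E(K, 0x1D) = 0xEC; 0x18 ⊕ 0xEC = 0xF4.
P5: S = E(K, 0xEC) = 0xBB; 0xC4 ⊕ 0xBB = 0x7F.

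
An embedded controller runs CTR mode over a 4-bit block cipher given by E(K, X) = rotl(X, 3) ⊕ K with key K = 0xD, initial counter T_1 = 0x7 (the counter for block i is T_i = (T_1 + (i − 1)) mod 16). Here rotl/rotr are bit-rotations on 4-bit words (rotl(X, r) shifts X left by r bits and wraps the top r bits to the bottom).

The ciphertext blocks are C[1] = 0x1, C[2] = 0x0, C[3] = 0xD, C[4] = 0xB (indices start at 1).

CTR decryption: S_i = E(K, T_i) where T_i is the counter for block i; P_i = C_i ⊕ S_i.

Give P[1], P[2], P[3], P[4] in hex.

P[1]: T = 0x7, S = E(K, T) = 0x6; 0x1 ⊕ 0x6 = 0x7.
P[2]: T = 0x8, S = E(K, T) = 0x9; 0x0 ⊕ 0x9 = 0x9.
P[3]: T = 0x9, S = E(K, T) = 0x1; 0xD ⊕ 0x1 = 0xC.
P[4]: T = 0xA, S = E(K, T) = 0x8; 0xB ⊕ 0x8 = 0x3.

P[1] = 0x7, P[2] = 0x9, P[3] = 0xC, P[4] = 0x3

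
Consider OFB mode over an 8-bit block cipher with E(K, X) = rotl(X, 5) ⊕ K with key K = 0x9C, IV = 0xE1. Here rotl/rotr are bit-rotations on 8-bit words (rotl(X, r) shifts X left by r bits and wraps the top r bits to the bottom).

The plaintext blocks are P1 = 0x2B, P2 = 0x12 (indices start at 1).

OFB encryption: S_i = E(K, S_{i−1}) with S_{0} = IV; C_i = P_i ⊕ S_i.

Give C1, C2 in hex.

C1: S = E(K, 0xE1) = 0xA0; 0x2B ⊕ 0xA0 = 0x8B.
C2: S = E(K, 0xA0) = 0x88; 0x12 ⊕ 0x88 = 0x9A.

C1 = 0x8B, C2 = 0x9A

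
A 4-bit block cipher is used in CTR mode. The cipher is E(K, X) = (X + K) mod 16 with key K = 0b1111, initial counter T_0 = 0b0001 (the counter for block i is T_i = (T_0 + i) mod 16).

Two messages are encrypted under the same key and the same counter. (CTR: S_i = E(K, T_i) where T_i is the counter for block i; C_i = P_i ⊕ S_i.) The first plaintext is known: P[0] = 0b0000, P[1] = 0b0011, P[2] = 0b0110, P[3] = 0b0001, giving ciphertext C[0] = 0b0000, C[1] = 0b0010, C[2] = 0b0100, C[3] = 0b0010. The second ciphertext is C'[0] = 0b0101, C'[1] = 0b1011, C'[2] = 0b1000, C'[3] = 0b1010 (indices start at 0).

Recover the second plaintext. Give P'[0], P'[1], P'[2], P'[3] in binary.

P'[0] = 0b0101, P'[1] = 0b1010, P'[2] = 0b1010, P'[3] = 0b1001

In CTR with a reused counter, both messages share the same keystream S_i, so C_i ⊕ C'_i = P_i ⊕ P'_i and thus P'_i = P_i ⊕ C_i ⊕ C'_i.
P'[0]: 0b0000 ⊕ 0b0000 ⊕ 0b0101 = 0b0101.
P'[1]: 0b0011 ⊕ 0b0010 ⊕ 0b1011 = 0b1010.
P'[2]: 0b0110 ⊕ 0b0100 ⊕ 0b1000 = 0b1010.
P'[3]: 0b0001 ⊕ 0b0010 ⊕ 0b1010 = 0b1001.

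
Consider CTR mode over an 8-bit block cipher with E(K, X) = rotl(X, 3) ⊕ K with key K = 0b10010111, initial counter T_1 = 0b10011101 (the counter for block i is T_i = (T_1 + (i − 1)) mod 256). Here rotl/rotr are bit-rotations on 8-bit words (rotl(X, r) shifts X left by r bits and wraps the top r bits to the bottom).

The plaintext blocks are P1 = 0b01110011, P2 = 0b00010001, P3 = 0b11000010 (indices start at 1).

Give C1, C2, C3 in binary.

C1 = 0b00001000, C2 = 0b01110010, C3 = 0b10101001

CTR encryption: S_i = E(K, T_i) where T_i is the counter for block i; C_i = P_i ⊕ S_i.
C1: T = 0b10011101, S = E(K, T) = 0b01111011; 0b01110011 ⊕ 0b01111011 = 0b00001000.
C2: T = 0b10011110, S = E(K, T) = 0b01100011; 0b00010001 ⊕ 0b01100011 = 0b01110010.
C3: T = 0b10011111, S = E(K, T) = 0b01101011; 0b11000010 ⊕ 0b01101011 = 0b10101001.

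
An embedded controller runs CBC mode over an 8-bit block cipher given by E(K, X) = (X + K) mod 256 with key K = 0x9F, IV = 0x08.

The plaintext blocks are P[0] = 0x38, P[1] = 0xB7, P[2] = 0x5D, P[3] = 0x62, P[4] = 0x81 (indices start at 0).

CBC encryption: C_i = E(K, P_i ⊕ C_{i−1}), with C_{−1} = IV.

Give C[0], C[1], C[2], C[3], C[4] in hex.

C[0] = 0xCF, C[1] = 0x17, C[2] = 0xE9, C[3] = 0x2A, C[4] = 0x4A

C[0]: P[0] ⊕ 0x08 = 0x30; E(K, 0x30) = 0xCF.
C[1]: P[1] ⊕ 0xCF = 0x78; E(K, 0x78) = 0x17.
C[2]: P[2] ⊕ 0x17 = 0x4A; E(K, 0x4A) = 0xE9.
C[3]: P[3] ⊕ 0xE9 = 0x8B; E(K, 0x8B) = 0x2A.
C[4]: P[4] ⊕ 0x2A = 0xAB; E(K, 0xAB) = 0x4A.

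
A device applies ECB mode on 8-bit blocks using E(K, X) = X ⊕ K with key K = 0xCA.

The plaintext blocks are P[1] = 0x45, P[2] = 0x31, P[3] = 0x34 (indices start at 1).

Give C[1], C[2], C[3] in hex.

C[1] = 0x8F, C[2] = 0xFB, C[3] = 0xFE

ECB encryption: C_i = E(K, P_i).
C[1]: E(K, 0x45) = 0x8F.
C[2]: E(K, 0x31) = 0xFB.
C[3]: E(K, 0x34) = 0xFE.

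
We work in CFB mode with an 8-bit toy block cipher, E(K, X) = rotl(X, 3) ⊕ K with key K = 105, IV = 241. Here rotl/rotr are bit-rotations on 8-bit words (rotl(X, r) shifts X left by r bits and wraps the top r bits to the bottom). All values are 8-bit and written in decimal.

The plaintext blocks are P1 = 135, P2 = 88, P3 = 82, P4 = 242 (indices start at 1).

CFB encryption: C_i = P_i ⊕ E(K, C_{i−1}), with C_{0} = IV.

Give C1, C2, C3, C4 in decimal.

C1 = 97, C2 = 58, C3 = 234, C4 = 204

C1: E(K, 241) = 230; 135 ⊕ 230 = 97.
C2: E(K, 97) = 98; 88 ⊕ 98 = 58.
C3: E(K, 58) = 184; 82 ⊕ 184 = 234.
C4: E(K, 234) = 62; 242 ⊕ 62 = 204.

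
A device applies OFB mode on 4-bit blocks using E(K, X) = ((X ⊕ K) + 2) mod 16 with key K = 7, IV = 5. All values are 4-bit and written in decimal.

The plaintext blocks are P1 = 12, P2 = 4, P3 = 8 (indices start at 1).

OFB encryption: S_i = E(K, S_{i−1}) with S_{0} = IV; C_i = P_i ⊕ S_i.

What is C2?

C2 = 1

C1: S = E(K, 5) = 4; 12 ⊕ 4 = 8.
C2: S = E(K, 4) = 5; 4 ⊕ 5 = 1.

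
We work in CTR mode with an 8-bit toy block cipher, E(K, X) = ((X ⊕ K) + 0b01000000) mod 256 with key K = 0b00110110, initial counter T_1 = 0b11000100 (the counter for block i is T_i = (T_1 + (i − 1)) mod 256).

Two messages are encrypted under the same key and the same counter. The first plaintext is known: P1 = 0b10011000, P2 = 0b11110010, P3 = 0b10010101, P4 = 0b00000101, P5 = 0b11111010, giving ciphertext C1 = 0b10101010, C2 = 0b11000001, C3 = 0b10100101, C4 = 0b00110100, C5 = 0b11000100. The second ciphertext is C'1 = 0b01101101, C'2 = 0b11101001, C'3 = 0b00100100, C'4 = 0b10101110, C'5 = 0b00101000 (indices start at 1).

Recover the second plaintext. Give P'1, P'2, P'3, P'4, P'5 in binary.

In CTR with a reused counter, both messages share the same keystream S_i, so C_i ⊕ C'_i = P_i ⊕ P'_i and thus P'_i = P_i ⊕ C_i ⊕ C'_i.
P'1: 0b10011000 ⊕ 0b10101010 ⊕ 0b01101101 = 0b01011111.
P'2: 0b11110010 ⊕ 0b11000001 ⊕ 0b11101001 = 0b11011010.
P'3: 0b10010101 ⊕ 0b10100101 ⊕ 0b00100100 = 0b00010100.
P'4: 0b00000101 ⊕ 0b00110100 ⊕ 0b10101110 = 0b10011111.
P'5: 0b11111010 ⊕ 0b11000100 ⊕ 0b00101000 = 0b00010110.

P'1 = 0b01011111, P'2 = 0b11011010, P'3 = 0b00010100, P'4 = 0b10011111, P'5 = 0b00010110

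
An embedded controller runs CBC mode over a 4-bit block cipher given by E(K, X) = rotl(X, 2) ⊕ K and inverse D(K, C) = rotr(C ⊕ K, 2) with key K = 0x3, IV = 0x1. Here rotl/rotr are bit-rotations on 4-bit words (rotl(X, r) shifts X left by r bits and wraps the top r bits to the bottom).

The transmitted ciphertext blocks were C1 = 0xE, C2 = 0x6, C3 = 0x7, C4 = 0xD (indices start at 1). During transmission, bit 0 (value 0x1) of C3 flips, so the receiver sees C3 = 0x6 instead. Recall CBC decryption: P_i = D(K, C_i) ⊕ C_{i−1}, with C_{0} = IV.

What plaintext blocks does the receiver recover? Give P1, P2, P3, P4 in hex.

Only C3 changed, to 0x6. In CBC, a change in C_i garbles P_i and flips the same bit in P_{i+1}. Decrypting the received ciphertext:
P1: D(K, 0xE) = 0x7; 0x7 ⊕ 0x1 = 0x6.
P2: D(K, 0x6) = 0x5; 0x5 ⊕ 0xE = 0xB.
P3: D(K, 0x6) = 0x5; 0x5 ⊕ 0x6 = 0x3.
P4: D(K, 0xD) = 0xB; 0xB ⊕ 0x6 = 0xD.
Blocks that differ from the original plaintext: P3, P4.

P1 = 0x6, P2 = 0xB, P3 = 0x3, P4 = 0xD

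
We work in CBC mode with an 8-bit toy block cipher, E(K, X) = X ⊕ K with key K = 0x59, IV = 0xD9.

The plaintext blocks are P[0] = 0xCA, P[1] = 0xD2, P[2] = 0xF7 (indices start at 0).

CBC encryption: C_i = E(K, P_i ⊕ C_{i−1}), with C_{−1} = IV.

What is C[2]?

C[0]: P[0] ⊕ 0xD9 = 0x13; E(K, 0x13) = 0x4A.
C[1]: P[1] ⊕ 0x4A = 0x98; E(K, 0x98) = 0xC1.
C[2]: P[2] ⊕ 0xC1 = 0x36; E(K, 0x36) = 0x6F.

C[2] = 0x6F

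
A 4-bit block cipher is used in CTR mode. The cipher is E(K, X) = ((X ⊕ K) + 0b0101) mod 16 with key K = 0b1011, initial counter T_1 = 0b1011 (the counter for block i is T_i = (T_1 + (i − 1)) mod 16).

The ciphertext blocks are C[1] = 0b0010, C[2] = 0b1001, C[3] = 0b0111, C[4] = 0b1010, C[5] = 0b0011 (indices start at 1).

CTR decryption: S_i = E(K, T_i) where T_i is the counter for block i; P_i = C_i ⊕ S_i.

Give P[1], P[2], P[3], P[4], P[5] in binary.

P[1]: T = 0b1011, S = E(K, T) = 0b0101; 0b0010 ⊕ 0b0101 = 0b0111.
P[2]: T = 0b1100, S = E(K, T) = 0b1100; 0b1001 ⊕ 0b1100 = 0b0101.
P[3]: T = 0b1101, S = E(K, T) = 0b1011; 0b0111 ⊕ 0b1011 = 0b1100.
P[4]: T = 0b1110, S = E(K, T) = 0b1010; 0b1010 ⊕ 0b1010 = 0b0000.
P[5]: T = 0b1111, S = E(K, T) = 0b1001; 0b0011 ⊕ 0b1001 = 0b1010.

P[1] = 0b0111, P[2] = 0b0101, P[3] = 0b1100, P[4] = 0b0000, P[5] = 0b1010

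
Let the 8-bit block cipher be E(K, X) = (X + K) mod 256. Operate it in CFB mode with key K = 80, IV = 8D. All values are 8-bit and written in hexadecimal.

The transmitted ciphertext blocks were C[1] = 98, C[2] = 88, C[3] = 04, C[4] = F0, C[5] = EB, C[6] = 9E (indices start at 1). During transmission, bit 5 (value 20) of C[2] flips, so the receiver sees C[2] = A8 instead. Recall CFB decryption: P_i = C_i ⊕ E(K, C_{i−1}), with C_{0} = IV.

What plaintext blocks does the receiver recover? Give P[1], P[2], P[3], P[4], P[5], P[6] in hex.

Only C[2] changed, to A8. In CFB, a change in C_i flips the same bit in P_i and garbles P_{i+1}. Decrypting the received ciphertext:
P[1]: E(K, 8D) = 0D; 98 ⊕ 0D = 95.
P[2]: E(K, 98) = 18; A8 ⊕ 18 = B0.
P[3]: E(K, A8) = 28; 04 ⊕ 28 = 2C.
P[4]: E(K, 04) = 84; F0 ⊕ 84 = 74.
P[5]: E(K, F0) = 70; EB ⊕ 70 = 9B.
P[6]: E(K, EB) = 6B; 9E ⊕ 6B = F5.
Blocks that differ from the original plaintext: P[2], P[3].

P[1] = 95, P[2] = B0, P[3] = 2C, P[4] = 74, P[5] = 9B, P[6] = F5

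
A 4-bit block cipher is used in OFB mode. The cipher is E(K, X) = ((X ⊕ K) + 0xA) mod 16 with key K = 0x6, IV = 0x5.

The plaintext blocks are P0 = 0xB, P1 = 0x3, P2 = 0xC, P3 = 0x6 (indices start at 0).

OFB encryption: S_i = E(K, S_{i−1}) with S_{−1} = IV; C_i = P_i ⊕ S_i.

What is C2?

C0: S = E(K, 0x5) = 0xD; 0xB ⊕ 0xD = 0x6.
C1: S = E(K, 0xD) = 0x5; 0x3 ⊕ 0x5 = 0x6.
C2: S = E(K, 0x5) = 0xD; 0xC ⊕ 0xD = 0x1.

C2 = 0x1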